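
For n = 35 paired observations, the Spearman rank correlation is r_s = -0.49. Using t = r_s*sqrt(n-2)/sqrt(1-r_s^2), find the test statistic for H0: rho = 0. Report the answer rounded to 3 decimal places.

1 − r_s² = 1 − 0.2401 = 0.7599;  √(1−r_s²) = 0.871722
√(n−2) = √33 = 5.744563
t = r_s·√(n−2)/√(1−r_s²) = -0.49 · 5.744563 / 0.871722 = -3.229

-3.229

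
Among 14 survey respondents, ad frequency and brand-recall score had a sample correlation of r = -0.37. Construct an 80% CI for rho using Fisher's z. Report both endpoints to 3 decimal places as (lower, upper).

z_r = atanh(-0.37) = -0.388423;  SE = 1/√(n−3) = 1/√11 = 0.301511
z-limits: -0.388423 ± 1.282·0.301511 = -0.388423 ± 0.386537 = [-0.774960, -0.001886]
ρ-limits: (tanh -0.774960, tanh -0.001886) = (-0.650, -0.002)

(-0.650, -0.002)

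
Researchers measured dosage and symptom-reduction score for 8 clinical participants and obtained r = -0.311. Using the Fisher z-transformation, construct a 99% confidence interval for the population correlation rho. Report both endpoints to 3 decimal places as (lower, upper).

(-0.900, 0.681)

Fisher z: z_r = atanh(r) = ½·ln((1+(-0.311))/(1−(-0.311))) = -0.321652
SE(z) = 1/√(n−3) = 1/√5 = 0.447214
99% ⇒ z* = 2.576; margin = 2.576·0.447214 = 1.152023
CI on z-scale: (-1.473675, 0.830371)
Back-transform: tanh(-1.473675) = -0.900276, tanh(0.830371) = 0.680675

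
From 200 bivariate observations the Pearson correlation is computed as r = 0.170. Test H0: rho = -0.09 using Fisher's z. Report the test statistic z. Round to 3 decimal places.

3.676

Fisher z: atanh(0.170) = 0.171667, atanh(-0.09) = -0.090244
z = (z_r − z_0)·√(n−3) = (0.171667 − (-0.090244))·√197 = 0.261911 · 14.035669 = 3.676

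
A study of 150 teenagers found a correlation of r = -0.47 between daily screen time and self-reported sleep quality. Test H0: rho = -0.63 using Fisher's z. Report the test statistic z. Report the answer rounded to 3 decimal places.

Fisher z: atanh(-0.47) = -0.510070, atanh(-0.63) = -0.741416
z = (z_r − z_0)·√(n−3) = (-0.510070 − (-0.741416))·√147 = 0.231346 · 12.124356 = 2.805

2.805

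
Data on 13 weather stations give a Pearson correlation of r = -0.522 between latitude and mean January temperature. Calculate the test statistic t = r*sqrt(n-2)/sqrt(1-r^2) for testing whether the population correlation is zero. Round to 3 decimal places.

-2.030

t = r·√(n−2) / √(1−r²) with r = -0.522, n = 13
  = -0.522·√11 / √(1 − 0.272484)
  = -0.522·3.316625 / 0.852945
  = -1.731278 / 0.852945 = -2.030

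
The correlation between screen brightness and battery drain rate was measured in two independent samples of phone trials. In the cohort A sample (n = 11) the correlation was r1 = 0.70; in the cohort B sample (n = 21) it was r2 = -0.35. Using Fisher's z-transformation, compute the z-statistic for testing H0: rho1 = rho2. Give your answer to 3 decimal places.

2.901

z1 = atanh(0.70) = 0.867301,  z2 = atanh(-0.35) = -0.365444
SE = √(1/(n1−3) + 1/(n2−3)) = √(1/8 + 1/18) = √(0.1250000 + 0.0555556) = √0.1805556 = 0.424918
z = (z1 − z2)/SE = (0.867301 − (-0.365444)) / 0.424918 = 1.232745 / 0.424918 = 2.901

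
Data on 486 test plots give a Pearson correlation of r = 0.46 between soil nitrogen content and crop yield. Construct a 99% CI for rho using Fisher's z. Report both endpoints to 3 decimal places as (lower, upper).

(0.363, 0.547)

z_r = atanh(0.46) = 0.497311;  SE = 1/√(n−3) = 1/√483 = 0.045502
z-limits: 0.497311 ± 2.576·0.045502 = 0.497311 ± 0.117213 = [0.380098, 0.614524]
ρ-limits: (tanh 0.380098, tanh 0.614524) = (0.363, 0.547)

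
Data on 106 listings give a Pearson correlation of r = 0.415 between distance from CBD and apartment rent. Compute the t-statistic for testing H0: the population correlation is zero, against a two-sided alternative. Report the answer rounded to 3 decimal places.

t = r·√(n−2) / √(1−r²) with r = 0.415, n = 106
  = 0.415·√104 / √(1 − 0.172225)
  = 0.415·10.198039 / 0.909821
  = 4.232186 / 0.909821 = 4.652

4.652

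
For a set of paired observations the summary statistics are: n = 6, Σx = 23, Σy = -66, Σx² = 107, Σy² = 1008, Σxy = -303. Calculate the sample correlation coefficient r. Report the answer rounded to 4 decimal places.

Numerator: nΣxy − (Σx)(Σy) = 6·(-303) − (23)(-66) = -300
Denominator: √[(nΣx²−(Σx)²)(nΣy²−(Σy)²)]
  nΣx²−(Σx)² = 6·107 − 529 = 113;  nΣy²−(Σy)² = 6·1008 − 4356 = 1692
  √(113·1692) = √191196 = 437.2596
r = -300 / 437.2596 = -0.6861

-0.6861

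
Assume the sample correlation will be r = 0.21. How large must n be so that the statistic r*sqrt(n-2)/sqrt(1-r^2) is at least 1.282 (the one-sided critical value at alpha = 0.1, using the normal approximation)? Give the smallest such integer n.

38

r√(n−2)/√(1−r²) ≥ 1.282  ⇔  n−2 ≥ (1.282)²·(1−r²)/r²
(1−r²)/r² = (1−0.0441)/0.0441 = 21.6757
n ≥ 2 + 1.643524·21.6757 = 2 + 35.6245 = 37.6245
⌈37.6245⌉ = 38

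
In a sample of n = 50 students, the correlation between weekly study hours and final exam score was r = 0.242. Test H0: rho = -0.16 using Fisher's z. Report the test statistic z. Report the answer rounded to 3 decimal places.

z_r = atanh(0.242) = 0.246897,  z_0 = atanh(-0.16) = -0.161387
SE = 1/√(n−3) = 1/√47 = 0.145865
z = (z_r − z_0)/SE = (0.246897 − (-0.161387)) / 0.145865 = 0.408284 / 0.145865 = 2.799

2.799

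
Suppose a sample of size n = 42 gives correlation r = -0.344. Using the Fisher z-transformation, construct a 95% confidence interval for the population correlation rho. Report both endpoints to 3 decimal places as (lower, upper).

z_r = atanh(-0.344) = -0.358622;  SE = 1/√(n−3) = 1/√39 = 0.160128
z-limits: -0.358622 ± 1.960·0.160128 = -0.358622 ± 0.313851 = [-0.672473, -0.044771]
ρ-limits: (tanh -0.672473, tanh -0.044771) = (-0.587, -0.045)

(-0.587, -0.045)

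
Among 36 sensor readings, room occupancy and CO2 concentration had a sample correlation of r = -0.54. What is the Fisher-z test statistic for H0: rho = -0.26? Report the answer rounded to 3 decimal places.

z_r = atanh(-0.54) = -0.604156,  z_0 = atanh(-0.26) = -0.266108
SE = 1/√(n−3) = 1/√33 = 0.174078
z = (z_r − z_0)/SE = (-0.604156 − (-0.266108)) / 0.174078 = -0.338048 / 0.174078 = -1.942

-1.942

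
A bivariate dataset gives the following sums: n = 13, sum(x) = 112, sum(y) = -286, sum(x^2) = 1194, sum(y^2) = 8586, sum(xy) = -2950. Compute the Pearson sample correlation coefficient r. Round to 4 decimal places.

Numerator: nΣxy − (Σx)(Σy) = 13·(-2950) − (112)(-286) = -6318
Denominator: √[(nΣx²−(Σx)²)(nΣy²−(Σy)²)]
  nΣx²−(Σx)² = 13·1194 − 12544 = 2978;  nΣy²−(Σy)² = 13·8586 − 81796 = 29822
  √(2978·29822) = √88809916 = 9423.9013
r = -6318 / 9423.9013 = -0.6704

-0.6704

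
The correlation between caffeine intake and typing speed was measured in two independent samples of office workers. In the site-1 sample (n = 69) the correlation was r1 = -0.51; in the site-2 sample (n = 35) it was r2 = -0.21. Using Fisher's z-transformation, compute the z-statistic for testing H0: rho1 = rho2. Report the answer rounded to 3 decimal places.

-1.623

z1 = atanh(-0.51) = -0.562730,  z2 = atanh(-0.21) = -0.213171
SE = √(1/(n1−3) + 1/(n2−3)) = √(1/66 + 1/32) = √(0.0151515 + 0.0312500) = √0.0464015 = 0.215410
z = (z1 − z2)/SE = (-0.562730 − (-0.213171)) / 0.215410 = -0.349559 / 0.215410 = -1.623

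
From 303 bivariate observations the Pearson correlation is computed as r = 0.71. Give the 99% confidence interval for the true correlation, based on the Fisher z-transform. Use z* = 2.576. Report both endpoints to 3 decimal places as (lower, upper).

Fisher z: z_r = atanh(r) = ½·ln((1+0.71)/(1−0.71)) = 0.887184
SE(z) = 1/√(n−3) = 1/√300 = 0.057735
99% ⇒ z* = 2.576; margin = 2.576·0.057735 = 0.148725
CI on z-scale: (0.738459, 1.035909)
Back-transform: tanh(0.738459) = 0.628213, tanh(1.035909) = 0.776267

(0.628, 0.776)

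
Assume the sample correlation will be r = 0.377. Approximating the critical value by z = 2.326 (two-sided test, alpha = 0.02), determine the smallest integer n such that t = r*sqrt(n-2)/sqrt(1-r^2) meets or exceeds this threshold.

r√(n−2)/√(1−r²) ≥ 2.326  ⇔  n−2 ≥ (2.326)²·(1−r²)/r²
(1−r²)/r² = (1−0.142129)/0.142129 = 6.0359
n ≥ 2 + 5.410276·6.0359 = 2 + 32.6559 = 34.6559
⌈34.6559⌉ = 35

35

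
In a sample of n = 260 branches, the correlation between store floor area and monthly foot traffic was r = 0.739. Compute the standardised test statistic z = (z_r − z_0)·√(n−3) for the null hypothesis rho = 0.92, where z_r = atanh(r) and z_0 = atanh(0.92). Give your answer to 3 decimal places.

Fisher z: atanh(0.739) = 0.948273, atanh(0.92) = 1.589027
z = (z_r − z_0)·√(n−3) = (0.948273 − 1.589027)·√257 = -0.640754 · 16.031220 = -10.272

-10.272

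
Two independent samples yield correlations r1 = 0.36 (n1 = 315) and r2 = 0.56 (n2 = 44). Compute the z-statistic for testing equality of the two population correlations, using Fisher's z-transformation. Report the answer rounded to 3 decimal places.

z1 = atanh(0.36) = 0.376886,  z2 = atanh(0.56) = 0.632833
SE = √(1/(n1−3) + 1/(n2−3)) = √(1/312 + 1/41) = √(0.0032051 + 0.0243902) = √0.0275953 = 0.166118
z = (z1 − z2)/SE = (0.376886 − 0.632833) / 0.166118 = -0.255947 / 0.166118 = -1.541

-1.541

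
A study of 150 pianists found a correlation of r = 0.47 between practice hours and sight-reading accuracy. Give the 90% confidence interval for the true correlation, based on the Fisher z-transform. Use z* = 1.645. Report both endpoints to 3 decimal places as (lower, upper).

(0.358, 0.569)

Fisher z: z_r = atanh(r) = ½·ln((1+0.47)/(1−0.47)) = 0.510070
SE(z) = 1/√(n−3) = 1/√147 = 0.082479
90% ⇒ z* = 1.645; margin = 1.645·0.082479 = 0.135678
CI on z-scale: (0.374392, 0.645748)
Back-transform: tanh(0.374392) = 0.357827, tanh(0.645748) = 0.568801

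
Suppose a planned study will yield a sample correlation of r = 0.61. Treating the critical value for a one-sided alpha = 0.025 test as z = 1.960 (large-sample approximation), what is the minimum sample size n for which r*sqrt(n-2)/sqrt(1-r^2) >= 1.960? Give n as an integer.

Need r·√(n−2)/√(1−r²) ≥ 1.960
√(n−2) ≥ 1.960·√(1−0.3721) / 0.61 = 1.960·0.792401 / 0.61 = 2.5461
n−2 ≥ 6.4826  ⇒  n ≥ 8.4826
Smallest integer n = 9

9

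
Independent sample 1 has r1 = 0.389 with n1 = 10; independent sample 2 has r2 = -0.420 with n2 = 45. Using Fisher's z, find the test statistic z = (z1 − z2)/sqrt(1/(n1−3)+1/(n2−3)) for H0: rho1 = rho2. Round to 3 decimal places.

2.102

Fisher z-transforms: z1 = atanh(0.389) = 0.410621, z2 = atanh(-0.420) = -0.447692; difference d = 0.858313
Var(d) = 1/7 + 1/42 = 0.1428571 + 0.0238095 = 0.1666666
z = d/√Var(d) = 0.858313 / √0.1666666 = 0.858313 / 0.408248 = 2.102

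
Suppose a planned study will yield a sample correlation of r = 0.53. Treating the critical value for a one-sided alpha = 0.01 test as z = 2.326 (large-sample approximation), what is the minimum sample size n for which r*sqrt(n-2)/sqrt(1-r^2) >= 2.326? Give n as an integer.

16

Need r·√(n−2)/√(1−r²) ≥ 2.326
√(n−2) ≥ 2.326·√(1−0.2809) / 0.53 = 2.326·0.847998 / 0.53 = 3.7216
n−2 ≥ 13.8503  ⇒  n ≥ 15.8503
Smallest integer n = 16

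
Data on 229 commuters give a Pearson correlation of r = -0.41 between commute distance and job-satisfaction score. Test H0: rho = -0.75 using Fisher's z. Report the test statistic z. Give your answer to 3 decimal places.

z_r = atanh(-0.41) = -0.435611,  z_0 = atanh(-0.75) = -0.972955
SE = 1/√(n−3) = 1/√226 = 0.066519
z = (z_r − z_0)/SE = (-0.435611 − (-0.972955)) / 0.066519 = 0.537344 / 0.066519 = 8.078

8.078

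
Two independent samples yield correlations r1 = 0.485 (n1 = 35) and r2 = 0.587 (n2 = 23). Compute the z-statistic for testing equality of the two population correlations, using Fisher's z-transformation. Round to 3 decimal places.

z1 = atanh(0.485) = 0.529502,  z2 = atanh(0.587) = 0.673077
SE = √(1/(n1−3) + 1/(n2−3)) = √(1/32 + 1/20) = √(0.0312500 + 0.0500000) = √0.0812500 = 0.285044
z = (z1 − z2)/SE = (0.529502 − 0.673077) / 0.285044 = -0.143575 / 0.285044 = -0.504

-0.504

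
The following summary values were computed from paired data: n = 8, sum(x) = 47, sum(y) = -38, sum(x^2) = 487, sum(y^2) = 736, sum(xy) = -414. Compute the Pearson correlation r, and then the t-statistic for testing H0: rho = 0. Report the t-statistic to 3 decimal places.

-1.644

S_xy = nΣxy − ΣxΣy = 8·(-414) − 47·(-38) = -3312 − (-1786) = -1526
S_xx = nΣx² − (Σx)² = 8·487 − 47² = 3896 − 2209 = 1687
S_yy = nΣy² − (Σy)² = 8·736 − (-38)² = 5888 − 1444 = 4444
r = S_xy / √(S_xx·S_yy) = -1526 / √(1687·4444) = -1526 / √7497028 = -1526 / 2738.0701 = -0.5573
t = r·√(n−2)/√(1−r²) = -0.5573·√6 / √(1−0.310583) = -1.365101 / 0.830311 = -1.644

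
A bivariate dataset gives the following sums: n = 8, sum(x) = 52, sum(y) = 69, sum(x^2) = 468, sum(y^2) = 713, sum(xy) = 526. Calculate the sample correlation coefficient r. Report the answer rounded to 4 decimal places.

S_xy = nΣxy − ΣxΣy = 8·526 − 52·69 = 4208 − 3588 = 620
S_xx = nΣx² − (Σx)² = 8·468 − 52² = 3744 − 2704 = 1040
S_yy = nΣy² − (Σy)² = 8·713 − 69² = 5704 − 4761 = 943
r = S_xy / √(S_xx·S_yy) = 620 / √(1040·943) = 620 / √980720 = 620 / 990.3131 = 0.6261

0.6261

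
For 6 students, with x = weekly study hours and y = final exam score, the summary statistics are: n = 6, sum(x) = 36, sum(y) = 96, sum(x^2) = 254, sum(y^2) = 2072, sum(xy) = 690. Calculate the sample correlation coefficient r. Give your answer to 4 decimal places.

S_xy = nΣxy − ΣxΣy = 6·690 − 36·96 = 4140 − 3456 = 684
S_xx = nΣx² − (Σx)² = 6·254 − 36² = 1524 − 1296 = 228
S_yy = nΣy² − (Σy)² = 6·2072 − 96² = 12432 − 9216 = 3216
r = S_xy / √(S_xx·S_yy) = 684 / √(228·3216) = 684 / √733248 = 684 / 856.2990 = 0.7988

0.7988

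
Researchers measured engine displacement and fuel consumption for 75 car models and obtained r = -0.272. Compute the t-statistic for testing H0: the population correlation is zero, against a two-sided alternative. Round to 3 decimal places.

-2.415

1 − r² = 1 − 0.073984 = 0.926016;  √(1−r²) = 0.962297
√(n−2) = √73 = 8.544004
t = r·√(n−2)/√(1−r²) = -0.272 · 8.544004 / 0.962297 = -2.415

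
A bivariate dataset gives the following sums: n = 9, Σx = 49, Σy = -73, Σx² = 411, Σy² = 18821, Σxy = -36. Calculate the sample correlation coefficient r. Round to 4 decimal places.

0.2229

S_xy = nΣxy − ΣxΣy = 9·(-36) − 49·(-73) = -324 − (-3577) = 3253
S_xx = nΣx² − (Σx)² = 9·411 − 49² = 3699 − 2401 = 1298
S_yy = nΣy² − (Σy)² = 9·18821 − (-73)² = 169389 − 5329 = 164060
r = S_xy / √(S_xx·S_yy) = 3253 / √(1298·164060) = 3253 / √212949880 = 3253 / 14592.8023 = 0.2229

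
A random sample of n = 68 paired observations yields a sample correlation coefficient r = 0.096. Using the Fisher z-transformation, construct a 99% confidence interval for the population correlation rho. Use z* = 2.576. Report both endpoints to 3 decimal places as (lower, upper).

z_r = atanh(0.096) = 0.096297;  SE = 1/√(n−3) = 1/√65 = 0.124035
z-limits: 0.096297 ± 2.576·0.124035 = 0.096297 ± 0.319514 = [-0.223217, 0.415811]
ρ-limits: (tanh -0.223217, tanh 0.415811) = (-0.220, 0.393)

(-0.220, 0.393)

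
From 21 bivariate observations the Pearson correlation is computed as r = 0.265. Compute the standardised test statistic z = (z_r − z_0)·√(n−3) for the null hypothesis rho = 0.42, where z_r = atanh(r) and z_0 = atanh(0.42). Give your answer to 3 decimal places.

Fisher z: atanh(0.265) = 0.271478, atanh(0.42) = 0.447692
z = (z_r − z_0)·√(n−3) = (0.271478 − 0.447692)·√18 = -0.176214 · 4.242641 = -0.748

-0.748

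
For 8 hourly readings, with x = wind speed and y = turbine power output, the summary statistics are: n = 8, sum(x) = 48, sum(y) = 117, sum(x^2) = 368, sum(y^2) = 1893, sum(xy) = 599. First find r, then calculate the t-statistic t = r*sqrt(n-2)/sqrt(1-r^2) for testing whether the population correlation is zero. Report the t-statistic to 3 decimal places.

-4.019

S_xy = nΣxy − ΣxΣy = 8·599 − 48·117 = 4792 − 5616 = -824
S_xx = nΣx² − (Σx)² = 8·368 − 48² = 2944 − 2304 = 640
S_yy = nΣy² − (Σy)² = 8·1893 − 117² = 15144 − 13689 = 1455
r = S_xy / √(S_xx·S_yy) = -824 / √(640·1455) = -824 / √931200 = -824 / 964.9870 = -0.8539
t = r·√(n−2)/√(1−r²) = -0.8539·√6 / √(1−0.729145) = -2.091619 / 0.520437 = -4.019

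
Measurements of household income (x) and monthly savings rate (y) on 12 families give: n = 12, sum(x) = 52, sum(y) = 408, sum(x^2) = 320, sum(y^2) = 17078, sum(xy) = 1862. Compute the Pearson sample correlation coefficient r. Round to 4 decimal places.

0.1706

Numerator: nΣxy − (Σx)(Σy) = 12·1862 − (52)(408) = 1128
Denominator: √[(nΣx²−(Σx)²)(nΣy²−(Σy)²)]
  nΣx²−(Σx)² = 12·320 − 2704 = 1136;  nΣy²−(Σy)² = 12·17078 − 166464 = 38472
  √(1136·38472) = √43704192 = 6610.9146
r = 1128 / 6610.9146 = 0.1706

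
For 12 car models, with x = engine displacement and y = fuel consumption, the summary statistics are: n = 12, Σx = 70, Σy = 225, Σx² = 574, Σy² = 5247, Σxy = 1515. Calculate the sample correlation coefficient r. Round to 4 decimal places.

S_xy = nΣxy − ΣxΣy = 12·1515 − 70·225 = 18180 − 15750 = 2430
S_xx = nΣx² − (Σx)² = 12·574 − 70² = 6888 − 4900 = 1988
S_yy = nΣy² − (Σy)² = 12·5247 − 225² = 62964 − 50625 = 12339
r = S_xy / √(S_xx·S_yy) = 2430 / √(1988·12339) = 2430 / √24529932 = 2430 / 4952.7701 = 0.4906

0.4906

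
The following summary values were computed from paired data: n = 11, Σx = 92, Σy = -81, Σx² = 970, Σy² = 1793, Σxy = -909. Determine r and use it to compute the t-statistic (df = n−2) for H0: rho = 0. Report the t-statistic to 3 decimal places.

S_xy = nΣxy − ΣxΣy = 11·(-909) − 92·(-81) = -9999 − (-7452) = -2547
S_xx = nΣx² − (Σx)² = 11·970 − 92² = 10670 − 8464 = 2206
S_yy = nΣy² − (Σy)² = 11·1793 − (-81)² = 19723 − 6561 = 13162
r = S_xy / √(S_xx·S_yy) = -2547 / √(2206·13162) = -2547 / √29035372 = -2547 / 5388.4480 = -0.4727
t = r·√(n−2)/√(1−r²) = -0.4727·√9 / √(1−0.223445) = -1.418100 / 0.881224 = -1.609

-1.609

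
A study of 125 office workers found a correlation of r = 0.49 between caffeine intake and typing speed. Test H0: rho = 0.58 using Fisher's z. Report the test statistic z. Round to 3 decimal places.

Fisher z: atanh(0.49) = 0.536060, atanh(0.58) = 0.662463
z = (z_r − z_0)·√(n−3) = (0.536060 − 0.662463)·√122 = -0.126403 · 11.045361 = -1.396

-1.396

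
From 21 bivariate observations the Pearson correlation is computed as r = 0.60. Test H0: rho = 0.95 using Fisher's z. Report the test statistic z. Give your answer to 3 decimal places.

-4.831

z_r = atanh(0.60) = 0.693147,  z_0 = atanh(0.95) = 1.831781
SE = 1/√(n−3) = 1/√18 = 0.235702
z = (z_r − z_0)/SE = (0.693147 − 1.831781) / 0.235702 = -1.138634 / 0.235702 = -4.831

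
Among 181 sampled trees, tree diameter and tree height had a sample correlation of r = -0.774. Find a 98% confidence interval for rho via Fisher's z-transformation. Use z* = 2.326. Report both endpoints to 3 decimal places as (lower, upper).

Fisher z: z_r = atanh(r) = ½·ln((1+(-0.774))/(1−(-0.774))) = -1.030229
SE(z) = 1/√(n−3) = 1/√178 = 0.074953
98% ⇒ z* = 2.326; margin = 2.326·0.074953 = 0.174341
CI on z-scale: (-1.204570, -0.855888)
Back-transform: tanh(-1.204570) = -0.835043, tanh(-0.855888) = -0.694133

(-0.835, -0.694)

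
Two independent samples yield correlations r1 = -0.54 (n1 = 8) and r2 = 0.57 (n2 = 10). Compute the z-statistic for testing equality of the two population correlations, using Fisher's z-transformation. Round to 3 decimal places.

-2.138

z1 = atanh(-0.54) = -0.604156,  z2 = atanh(0.57) = 0.647523
SE = √(1/(n1−3) + 1/(n2−3)) = √(1/5 + 1/7) = √(0.2000000 + 0.1428571) = √0.3428571 = 0.585540
z = (z1 − z2)/SE = (-0.604156 − 0.647523) / 0.585540 = -1.251679 / 0.585540 = -2.138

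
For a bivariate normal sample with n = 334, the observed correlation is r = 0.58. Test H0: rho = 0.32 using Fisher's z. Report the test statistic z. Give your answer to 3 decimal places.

6.019

z_r = atanh(0.58) = 0.662463,  z_0 = atanh(0.32) = 0.331647
SE = 1/√(n−3) = 1/√331 = 0.054965
z = (z_r − z_0)/SE = (0.662463 − 0.331647) / 0.054965 = 0.330816 / 0.054965 = 6.019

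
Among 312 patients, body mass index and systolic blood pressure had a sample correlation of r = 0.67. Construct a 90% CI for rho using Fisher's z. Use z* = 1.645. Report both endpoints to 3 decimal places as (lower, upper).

(0.615, 0.718)

z_r = atanh(0.67) = 0.810743;  SE = 1/√(n−3) = 1/√309 = 0.056888
z-limits: 0.810743 ± 1.645·0.056888 = 0.810743 ± 0.093581 = [0.717162, 0.904324]
ρ-limits: (tanh 0.717162, tanh 0.904324) = (0.615, 0.718)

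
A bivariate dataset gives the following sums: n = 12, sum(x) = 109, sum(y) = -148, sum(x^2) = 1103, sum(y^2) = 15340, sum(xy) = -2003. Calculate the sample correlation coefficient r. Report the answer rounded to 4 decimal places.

Numerator: nΣxy − (Σx)(Σy) = 12·(-2003) − (109)(-148) = -7904
Denominator: √[(nΣx²−(Σx)²)(nΣy²−(Σy)²)]
  nΣx²−(Σx)² = 12·1103 − 11881 = 1355;  nΣy²−(Σy)² = 12·15340 − 21904 = 162176
  √(1355·162176) = √219748480 = 14823.9158
r = -7904 / 14823.9158 = -0.5332

-0.5332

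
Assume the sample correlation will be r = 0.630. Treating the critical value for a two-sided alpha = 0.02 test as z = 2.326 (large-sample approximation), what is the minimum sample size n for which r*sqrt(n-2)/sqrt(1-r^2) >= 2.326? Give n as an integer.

r√(n−2)/√(1−r²) ≥ 2.326  ⇔  n−2 ≥ (2.326)²·(1−r²)/r²
(1−r²)/r² = (1−0.396900)/0.396900 = 1.5195
n ≥ 2 + 5.410276·1.5195 = 2 + 8.2209 = 10.2209
⌈10.2209⌉ = 11

11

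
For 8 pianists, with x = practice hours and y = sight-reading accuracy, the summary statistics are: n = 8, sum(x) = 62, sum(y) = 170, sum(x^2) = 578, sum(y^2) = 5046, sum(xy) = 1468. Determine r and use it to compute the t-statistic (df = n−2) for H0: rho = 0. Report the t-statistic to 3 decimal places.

1.077

Numerator: nΣxy − (Σx)(Σy) = 8·1468 − (62)(170) = 1204
Denominator: √[(nΣx²−(Σx)²)(nΣy²−(Σy)²)]
  nΣx²−(Σx)² = 8·578 − 3844 = 780;  nΣy²−(Σy)² = 8·5046 − 28900 = 11468
  √(780·11468) = √8945040 = 2990.8260
r = 1204 / 2990.8260 = 0.4026
t = r·√(n−2)/√(1−r²) = 0.4026·√6 / √(1−0.162087) = 0.986165 / 0.915376 = 1.077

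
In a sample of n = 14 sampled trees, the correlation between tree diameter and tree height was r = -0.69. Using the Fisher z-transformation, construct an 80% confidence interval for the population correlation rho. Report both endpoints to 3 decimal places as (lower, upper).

(-0.844, -0.431)

Fisher z: z_r = atanh(r) = ½·ln((1+(-0.69))/(1−(-0.69))) = -0.847956
SE(z) = 1/√(n−3) = 1/√11 = 0.301511
80% ⇒ z* = 1.282; margin = 1.282·0.301511 = 0.386537
CI on z-scale: (-1.234493, -0.461419)
Back-transform: tanh(-1.234493) = -0.843878, tanh(-0.461419) = -0.431240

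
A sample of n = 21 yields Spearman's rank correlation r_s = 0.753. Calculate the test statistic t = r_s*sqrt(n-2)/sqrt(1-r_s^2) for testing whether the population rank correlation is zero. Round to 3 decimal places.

t = r_s·√(n−2) / √(1−r_s²) with r_s = 0.753, n = 21
  = 0.753·√19 / √(1 − 0.567009)
  = 0.753·4.358899 / 0.658021
  = 3.282251 / 0.658021 = 4.988

4.988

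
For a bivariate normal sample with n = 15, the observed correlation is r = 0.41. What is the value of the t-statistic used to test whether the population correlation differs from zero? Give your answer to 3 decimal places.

t = r·√(n−2) / √(1−r²) with r = 0.41, n = 15
  = 0.41·√13 / √(1 − 0.1681)
  = 0.41·3.605551 / 0.912086
  = 1.478276 / 0.912086 = 1.621

1.621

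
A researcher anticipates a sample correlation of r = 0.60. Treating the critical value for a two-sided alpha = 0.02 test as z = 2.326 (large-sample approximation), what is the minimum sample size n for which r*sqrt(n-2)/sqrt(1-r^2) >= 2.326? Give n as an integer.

12

Need r·√(n−2)/√(1−r²) ≥ 2.326
√(n−2) ≥ 2.326·√(1−0.3600) / 0.60 = 2.326·0.800000 / 0.60 = 3.1013
n−2 ≥ 9.6181  ⇒  n ≥ 11.6181
Smallest integer n = 12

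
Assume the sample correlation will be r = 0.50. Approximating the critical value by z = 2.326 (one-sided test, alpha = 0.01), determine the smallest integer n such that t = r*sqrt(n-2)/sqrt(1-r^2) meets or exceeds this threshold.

19

Need r·√(n−2)/√(1−r²) ≥ 2.326
√(n−2) ≥ 2.326·√(1−0.2500) / 0.50 = 2.326·0.866025 / 0.50 = 4.0287
n−2 ≥ 16.2304  ⇒  n ≥ 18.2304
Smallest integer n = 19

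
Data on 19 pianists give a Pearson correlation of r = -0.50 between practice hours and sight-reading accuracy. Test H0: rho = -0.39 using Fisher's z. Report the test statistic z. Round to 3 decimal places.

-0.550

Fisher z: atanh(-0.50) = -0.549306, atanh(-0.39) = -0.411800
z = (z_r − z_0)·√(n−3) = (-0.549306 − (-0.411800))·√16 = -0.137506 · 4.000000 = -0.550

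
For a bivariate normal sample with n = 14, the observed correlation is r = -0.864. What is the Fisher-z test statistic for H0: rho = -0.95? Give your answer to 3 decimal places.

z_r = atanh(-0.864) = -1.308913,  z_0 = atanh(-0.95) = -1.831781
SE = 1/√(n−3) = 1/√11 = 0.301511
z = (z_r − z_0)/SE = (-1.308913 − (-1.831781)) / 0.301511 = 0.522868 / 0.301511 = 1.734

1.734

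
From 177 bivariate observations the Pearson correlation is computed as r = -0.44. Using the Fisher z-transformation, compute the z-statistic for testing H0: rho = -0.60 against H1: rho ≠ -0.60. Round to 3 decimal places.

z_r = atanh(-0.44) = -0.472231,  z_0 = atanh(-0.60) = -0.693147
SE = 1/√(n−3) = 1/√174 = 0.075810
z = (z_r − z_0)/SE = (-0.472231 − (-0.693147)) / 0.075810 = 0.220916 / 0.075810 = 2.914

2.914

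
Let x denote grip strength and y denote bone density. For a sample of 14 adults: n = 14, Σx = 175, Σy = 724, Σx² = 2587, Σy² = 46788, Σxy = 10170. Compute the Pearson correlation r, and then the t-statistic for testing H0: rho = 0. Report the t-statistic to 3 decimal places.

S_xy = nΣxy − ΣxΣy = 14·10170 − 175·724 = 142380 − 126700 = 15680
S_xx = nΣx² − (Σx)² = 14·2587 − 175² = 36218 − 30625 = 5593
S_yy = nΣy² − (Σy)² = 14·46788 − 724² = 655032 − 524176 = 130856
r = S_xy / √(S_xx·S_yy) = 15680 / √(5593·130856) = 15680 / √731877608 = 15680 / 27053.2366 = 0.5796
t = r·√(n−2)/√(1−r²) = 0.5796·√12 / √(1−0.335936) = 2.007793 / 0.814901 = 2.464

2.464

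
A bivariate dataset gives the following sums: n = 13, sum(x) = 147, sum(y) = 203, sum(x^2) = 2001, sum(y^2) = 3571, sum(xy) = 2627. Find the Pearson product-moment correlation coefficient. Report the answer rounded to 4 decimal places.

S_xy = nΣxy − ΣxΣy = 13·2627 − 147·203 = 34151 − 29841 = 4310
S_xx = nΣx² − (Σx)² = 13·2001 − 147² = 26013 − 21609 = 4404
S_yy = nΣy² − (Σy)² = 13·3571 − 203² = 46423 − 41209 = 5214
r = S_xy / √(S_xx·S_yy) = 4310 / √(4404·5214) = 4310 / √22962456 = 4310 / 4791.9157 = 0.8994

0.8994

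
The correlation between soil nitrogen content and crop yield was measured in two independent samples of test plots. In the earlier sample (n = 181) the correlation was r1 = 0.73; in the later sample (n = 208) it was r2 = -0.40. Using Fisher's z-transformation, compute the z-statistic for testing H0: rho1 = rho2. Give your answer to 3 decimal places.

13.200

z1 = atanh(0.73) = 0.928727,  z2 = atanh(-0.40) = -0.423649
SE = √(1/(n1−3) + 1/(n2−3)) = √(1/178 + 1/205) = √(0.0056180 + 0.0048780) = √0.0104960 = 0.102450
z = (z1 − z2)/SE = (0.928727 − (-0.423649)) / 0.102450 = 1.352376 / 0.102450 = 13.200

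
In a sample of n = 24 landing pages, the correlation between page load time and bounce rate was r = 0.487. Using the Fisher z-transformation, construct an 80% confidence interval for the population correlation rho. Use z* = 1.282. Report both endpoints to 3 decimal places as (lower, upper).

Fisher z: z_r = atanh(r) = ½·ln((1+0.487)/(1−0.487)) = 0.532120
SE(z) = 1/√(n−3) = 1/√21 = 0.218218
80% ⇒ z* = 1.282; margin = 1.282·0.218218 = 0.279755
CI on z-scale: (0.252365, 0.811875)
Back-transform: tanh(0.252365) = 0.247141, tanh(0.811875) = 0.670623

(0.247, 0.671)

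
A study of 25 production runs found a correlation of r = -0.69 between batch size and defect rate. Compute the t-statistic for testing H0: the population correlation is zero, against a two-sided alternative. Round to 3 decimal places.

1 − r² = 1 − 0.4761 = 0.5239;  √(1−r²) = 0.723809
√(n−2) = √23 = 4.795832
t = r·√(n−2)/√(1−r²) = -0.69 · 4.795832 / 0.723809 = -4.572

-4.572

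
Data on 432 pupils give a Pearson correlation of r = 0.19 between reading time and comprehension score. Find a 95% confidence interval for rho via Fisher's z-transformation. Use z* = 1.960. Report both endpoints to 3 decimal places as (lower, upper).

Fisher z: z_r = atanh(r) = ½·ln((1+0.19)/(1−0.19)) = 0.192337
SE(z) = 1/√(n−3) = 1/√429 = 0.048280
95% ⇒ z* = 1.960; margin = 1.960·0.048280 = 0.094629
CI on z-scale: (0.097708, 0.286966)
Back-transform: tanh(0.097708) = 0.097398, tanh(0.286966) = 0.279340

(0.097, 0.279)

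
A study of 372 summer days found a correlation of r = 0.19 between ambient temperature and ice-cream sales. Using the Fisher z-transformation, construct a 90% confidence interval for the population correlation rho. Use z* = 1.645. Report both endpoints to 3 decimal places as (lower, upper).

Fisher z: z_r = atanh(r) = ½·ln((1+0.19)/(1−0.19)) = 0.192337
SE(z) = 1/√(n−3) = 1/√369 = 0.052058
90% ⇒ z* = 1.645; margin = 1.645·0.052058 = 0.085635
CI on z-scale: (0.106702, 0.277972)
Back-transform: tanh(0.106702) = 0.106299, tanh(0.277972) = 0.271027

(0.106, 0.271)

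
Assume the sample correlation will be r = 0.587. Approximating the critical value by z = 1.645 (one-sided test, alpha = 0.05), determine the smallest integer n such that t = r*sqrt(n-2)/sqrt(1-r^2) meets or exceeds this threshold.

Need r·√(n−2)/√(1−r²) ≥ 1.645
√(n−2) ≥ 1.645·√(1−0.344569) / 0.587 = 1.645·0.809587 / 0.587 = 2.2688
n−2 ≥ 5.1475  ⇒  n ≥ 7.1475
Smallest integer n = 8

8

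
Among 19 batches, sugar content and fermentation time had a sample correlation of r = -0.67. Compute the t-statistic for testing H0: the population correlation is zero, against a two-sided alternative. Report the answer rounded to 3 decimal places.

-3.721

t = r·√(n−2) / √(1−r²) with r = -0.67, n = 19
  = -0.67·√17 / √(1 − 0.4489)
  = -0.67·4.123106 / 0.742361
  = -2.762481 / 0.742361 = -3.721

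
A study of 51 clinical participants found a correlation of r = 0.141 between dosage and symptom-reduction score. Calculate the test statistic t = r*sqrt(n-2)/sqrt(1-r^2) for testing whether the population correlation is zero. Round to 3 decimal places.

0.997

t = r·√(n−2) / √(1−r²) with r = 0.141, n = 51
  = 0.141·√49 / √(1 − 0.019881)
  = 0.141·7.000000 / 0.990010
  = 0.987000 / 0.990010 = 0.997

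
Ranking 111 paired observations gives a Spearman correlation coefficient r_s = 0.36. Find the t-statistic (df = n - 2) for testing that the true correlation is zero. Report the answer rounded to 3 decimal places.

4.029

1 − r_s² = 1 − 0.1296 = 0.8704;  √(1−r_s²) = 0.932952
√(n−2) = √109 = 10.440307
t = r_s·√(n−2)/√(1−r_s²) = 0.36 · 10.440307 / 0.932952 = 4.029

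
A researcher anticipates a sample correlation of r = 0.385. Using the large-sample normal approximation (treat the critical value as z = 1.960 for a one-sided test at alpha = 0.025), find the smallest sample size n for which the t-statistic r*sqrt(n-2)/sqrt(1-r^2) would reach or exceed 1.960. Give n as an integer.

r√(n−2)/√(1−r²) ≥ 1.960  ⇔  n−2 ≥ (1.960)²·(1−r²)/r²
(1−r²)/r² = (1−0.148225)/0.148225 = 5.7465
n ≥ 2 + 3.8416·5.7465 = 2 + 22.0758 = 24.0758
⌈24.0758⌉ = 25

25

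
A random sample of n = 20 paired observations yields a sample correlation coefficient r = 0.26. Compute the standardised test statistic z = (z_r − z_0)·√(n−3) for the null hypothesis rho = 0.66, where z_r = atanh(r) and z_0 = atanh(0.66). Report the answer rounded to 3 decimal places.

Fisher z: atanh(0.26) = 0.266108, atanh(0.66) = 0.792814
z = (z_r − z_0)·√(n−3) = (0.266108 − 0.792814)·√17 = -0.526706 · 4.123106 = -2.172

-2.172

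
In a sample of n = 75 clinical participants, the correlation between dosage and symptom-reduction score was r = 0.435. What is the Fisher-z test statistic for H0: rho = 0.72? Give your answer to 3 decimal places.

z_r = atanh(0.435) = 0.466047,  z_0 = atanh(0.72) = 0.907645
SE = 1/√(n−3) = 1/√72 = 0.117851
z = (z_r − z_0)/SE = (0.466047 − 0.907645) / 0.117851 = -0.441598 / 0.117851 = -3.747

-3.747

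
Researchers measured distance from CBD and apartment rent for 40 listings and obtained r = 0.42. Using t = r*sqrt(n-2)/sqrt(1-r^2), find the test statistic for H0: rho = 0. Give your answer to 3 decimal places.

t = r·√(n−2) / √(1−r²) with r = 0.42, n = 40
  = 0.42·√38 / √(1 − 0.1764)
  = 0.42·6.164414 / 0.907524
  = 2.589054 / 0.907524 = 2.853

2.853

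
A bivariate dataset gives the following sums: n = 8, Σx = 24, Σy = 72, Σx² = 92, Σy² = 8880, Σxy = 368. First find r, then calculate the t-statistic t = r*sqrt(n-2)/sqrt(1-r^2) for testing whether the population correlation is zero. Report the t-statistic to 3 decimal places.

0.990

Numerator: nΣxy − (Σx)(Σy) = 8·368 − (24)(72) = 1216
Denominator: √[(nΣx²−(Σx)²)(nΣy²−(Σy)²)]
  nΣx²−(Σx)² = 8·92 − 576 = 160;  nΣy²−(Σy)² = 8·8880 − 5184 = 65856
  √(160·65856) = √10536960 = 3246.0684
r = 1216 / 3246.0684 = 0.3746
t = r·√(n−2)/√(1−r²) = 0.3746·√6 / √(1−0.140325) = 0.917579 / 0.927187 = 0.990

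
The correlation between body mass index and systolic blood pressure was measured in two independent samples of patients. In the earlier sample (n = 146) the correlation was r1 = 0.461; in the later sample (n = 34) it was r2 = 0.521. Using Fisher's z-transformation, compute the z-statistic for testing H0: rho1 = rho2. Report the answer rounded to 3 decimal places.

Fisher z-transforms: z1 = atanh(0.461) = 0.498580, z2 = atanh(0.521) = 0.577711; difference d = -0.079131
Var(d) = 1/143 + 1/31 = 0.0069930 + 0.0322581 = 0.0392511
z = d/√Var(d) = -0.079131 / √0.0392511 = -0.079131 / 0.198119 = -0.399

-0.399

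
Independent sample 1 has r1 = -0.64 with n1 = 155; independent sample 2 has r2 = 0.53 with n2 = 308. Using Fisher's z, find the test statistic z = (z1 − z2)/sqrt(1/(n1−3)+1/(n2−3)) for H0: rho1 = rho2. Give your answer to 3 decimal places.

-13.580

Fisher z-transforms: z1 = atanh(-0.64) = -0.758174, z2 = atanh(0.53) = 0.590145; difference d = -1.348319
Var(d) = 1/152 + 1/305 = 0.0065789 + 0.0032787 = 0.0098576
z = d/√Var(d) = -1.348319 / √0.0098576 = -1.348319 / 0.099285 = -13.580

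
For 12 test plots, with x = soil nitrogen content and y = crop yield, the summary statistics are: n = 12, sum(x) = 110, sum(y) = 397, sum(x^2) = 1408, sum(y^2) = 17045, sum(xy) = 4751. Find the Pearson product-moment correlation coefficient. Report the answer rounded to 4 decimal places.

Numerator: nΣxy − (Σx)(Σy) = 12·4751 − (110)(397) = 13342
Denominator: √[(nΣx²−(Σx)²)(nΣy²−(Σy)²)]
  nΣx²−(Σx)² = 12·1408 − 12100 = 4796;  nΣy²−(Σy)² = 12·17045 − 157609 = 46931
  √(4796·46931) = √225081076 = 15002.7023
r = 13342 / 15002.7023 = 0.8893

0.8893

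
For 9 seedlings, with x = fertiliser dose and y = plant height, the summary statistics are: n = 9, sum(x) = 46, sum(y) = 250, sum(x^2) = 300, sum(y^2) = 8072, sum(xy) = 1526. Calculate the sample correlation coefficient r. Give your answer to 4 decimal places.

0.9177

S_xy = nΣxy − ΣxΣy = 9·1526 − 46·250 = 13734 − 11500 = 2234
S_xx = nΣx² − (Σx)² = 9·300 − 46² = 2700 − 2116 = 584
S_yy = nΣy² − (Σy)² = 9·8072 − 250² = 72648 − 62500 = 10148
r = S_xy / √(S_xx·S_yy) = 2234 / √(584·10148) = 2234 / √5926432 = 2234 / 2434.4264 = 0.9177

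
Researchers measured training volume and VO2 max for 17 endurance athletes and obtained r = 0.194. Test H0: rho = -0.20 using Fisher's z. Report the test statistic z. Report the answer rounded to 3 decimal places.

Fisher z: atanh(0.194) = 0.196490, atanh(-0.20) = -0.202733
z = (z_r − z_0)·√(n−3) = (0.196490 − (-0.202733))·√14 = 0.399223 · 3.741657 = 1.494

1.494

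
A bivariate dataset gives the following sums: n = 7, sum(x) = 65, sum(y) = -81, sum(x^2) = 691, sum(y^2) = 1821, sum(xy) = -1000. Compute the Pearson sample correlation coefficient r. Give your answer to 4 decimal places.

-0.8917

S_xy = nΣxy − ΣxΣy = 7·(-1000) − 65·(-81) = -7000 − (-5265) = -1735
S_xx = nΣx² − (Σx)² = 7·691 − 65² = 4837 − 4225 = 612
S_yy = nΣy² − (Σy)² = 7·1821 − (-81)² = 12747 − 6561 = 6186
r = S_xy / √(S_xx·S_yy) = -1735 / √(612·6186) = -1735 / √3785832 = -1735 / 1945.7215 = -0.8917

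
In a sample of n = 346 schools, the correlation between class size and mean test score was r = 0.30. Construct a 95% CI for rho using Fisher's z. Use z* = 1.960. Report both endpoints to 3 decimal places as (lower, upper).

z_r = atanh(0.30) = 0.309520;  SE = 1/√(n−3) = 1/√343 = 0.053995
z-limits: 0.309520 ± 1.960·0.053995 = 0.309520 ± 0.105830 = [0.203690, 0.415350]
ρ-limits: (tanh 0.203690, tanh 0.415350) = (0.201, 0.393)

(0.201, 0.393)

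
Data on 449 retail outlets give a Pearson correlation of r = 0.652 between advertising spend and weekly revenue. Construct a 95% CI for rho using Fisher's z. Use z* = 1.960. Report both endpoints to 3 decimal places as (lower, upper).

(0.595, 0.702)

z_r = atanh(0.652) = 0.778770;  SE = 1/√(n−3) = 1/√446 = 0.047351
z-limits: 0.778770 ± 1.960·0.047351 = 0.778770 ± 0.092808 = [0.685962, 0.871578]
ρ-limits: (tanh 0.685962, tanh 0.871578) = (0.595, 0.702)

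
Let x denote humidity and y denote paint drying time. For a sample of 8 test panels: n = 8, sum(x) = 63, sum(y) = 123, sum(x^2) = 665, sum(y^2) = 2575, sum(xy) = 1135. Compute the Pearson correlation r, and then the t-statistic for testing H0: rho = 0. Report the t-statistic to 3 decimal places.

1.375

S_xy = nΣxy − ΣxΣy = 8·1135 − 63·123 = 9080 − 7749 = 1331
S_xx = nΣx² − (Σx)² = 8·665 − 63² = 5320 − 3969 = 1351
S_yy = nΣy² − (Σy)² = 8·2575 − 123² = 20600 − 15129 = 5471
r = S_xy / √(S_xx·S_yy) = 1331 / √(1351·5471) = 1331 / √7391321 = 1331 / 2718.6984 = 0.4896
t = r·√(n−2)/√(1−r²) = 0.4896·√6 / √(1−0.239708) = 1.199270 / 0.871947 = 1.375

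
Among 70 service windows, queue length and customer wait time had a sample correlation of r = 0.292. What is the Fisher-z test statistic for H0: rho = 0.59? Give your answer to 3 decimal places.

-3.085

z_r = atanh(0.292) = 0.300751,  z_0 = atanh(0.59) = 0.677666
SE = 1/√(n−3) = 1/√67 = 0.122169
z = (z_r − z_0)/SE = (0.300751 − 0.677666) / 0.122169 = -0.376915 / 0.122169 = -3.085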